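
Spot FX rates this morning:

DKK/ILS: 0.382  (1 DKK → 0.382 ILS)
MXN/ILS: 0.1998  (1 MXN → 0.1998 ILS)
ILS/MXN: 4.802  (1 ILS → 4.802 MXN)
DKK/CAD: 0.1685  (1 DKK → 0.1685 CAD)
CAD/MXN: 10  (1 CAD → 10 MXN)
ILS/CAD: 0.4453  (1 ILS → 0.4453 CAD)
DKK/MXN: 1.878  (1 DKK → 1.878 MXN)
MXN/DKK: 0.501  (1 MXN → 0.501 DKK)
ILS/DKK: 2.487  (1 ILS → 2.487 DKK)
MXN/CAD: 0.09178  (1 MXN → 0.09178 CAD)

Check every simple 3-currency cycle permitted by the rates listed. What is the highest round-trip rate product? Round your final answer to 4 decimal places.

ILS→DKK→MXN→ILS: 2.487 × 1.878 × 0.1998 = 0.93318
ILS→MXN→DKK→ILS: 4.802 × 0.501 × 0.382 = 0.91902
ILS→CAD→MXN→ILS: 0.4453 × 10 × 0.1998 = 0.88971
DKK→CAD→MXN→DKK: 0.1685 × 10 × 0.501 = 0.84419
Maximum is ILS→DKK→MXN→ILS at 0.9332; no arbitrage — every cycle loses value.

0.9332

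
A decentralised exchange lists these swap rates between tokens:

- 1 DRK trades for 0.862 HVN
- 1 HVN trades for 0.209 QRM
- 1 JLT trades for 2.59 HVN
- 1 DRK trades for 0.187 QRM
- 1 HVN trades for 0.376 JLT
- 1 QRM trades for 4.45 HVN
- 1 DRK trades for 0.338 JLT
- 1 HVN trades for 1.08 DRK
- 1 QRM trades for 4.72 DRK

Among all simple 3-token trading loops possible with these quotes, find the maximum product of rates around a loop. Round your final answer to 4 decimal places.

0.9455

JLT→HVN→DRK→JLT: 2.59 × 1.08 × 0.338 = 0.94545
QRM→HVN→DRK→QRM: 4.45 × 1.08 × 0.187 = 0.89872
QRM→DRK→HVN→QRM: 4.72 × 0.862 × 0.209 = 0.85035
Maximum is JLT→HVN→DRK→JLT at 0.9455; no arbitrage — every cycle loses value.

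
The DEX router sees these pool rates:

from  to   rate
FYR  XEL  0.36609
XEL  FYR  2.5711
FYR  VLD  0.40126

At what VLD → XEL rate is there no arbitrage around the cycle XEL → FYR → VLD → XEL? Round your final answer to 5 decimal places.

Known legs of the cycle: 2.5711 × 0.40126 = 1.031679586
For no arbitrage the full-cycle product must be 1, so the missing rate is 1 / 1.031679586 ≈ 0.9692932.

0.96929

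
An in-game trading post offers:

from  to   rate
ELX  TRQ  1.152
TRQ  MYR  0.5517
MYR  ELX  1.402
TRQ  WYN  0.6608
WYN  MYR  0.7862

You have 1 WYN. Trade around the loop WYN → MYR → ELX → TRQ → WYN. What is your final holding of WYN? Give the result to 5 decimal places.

0.83908

1 WYN × 0.7862 = 0.7862 MYR
0.7862 MYR × 1.402 = 1.1022524 ELX
1.1022524 ELX × 1.152 = 1.2697947648 TRQ
1.2697947648 TRQ × 0.6608 = 0.83908038057984 WYN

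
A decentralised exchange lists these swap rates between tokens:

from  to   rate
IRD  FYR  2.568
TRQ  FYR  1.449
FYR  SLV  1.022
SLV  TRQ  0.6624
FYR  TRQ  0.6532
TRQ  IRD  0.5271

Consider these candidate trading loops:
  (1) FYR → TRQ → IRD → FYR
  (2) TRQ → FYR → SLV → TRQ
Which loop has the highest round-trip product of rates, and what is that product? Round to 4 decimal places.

(1) 0.6532 × 0.5271 × 2.568 = 0.88417
(2) 1.449 × 1.022 × 0.6624 = 0.98093
Highest is cycle (2) at 0.9809 (≤1, no arbitrage).

0.9809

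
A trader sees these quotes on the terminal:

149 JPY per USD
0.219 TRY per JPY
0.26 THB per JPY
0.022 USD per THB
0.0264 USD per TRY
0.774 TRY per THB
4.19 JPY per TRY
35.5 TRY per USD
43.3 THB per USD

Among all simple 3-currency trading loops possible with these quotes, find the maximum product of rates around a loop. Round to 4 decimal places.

TRY→USD→THB→TRY: 0.0264 × 43.3 × 0.774 = 0.88477
TRY→USD→JPY→TRY: 0.0264 × 149 × 0.219 = 0.86146
USD→JPY→THB→USD: 149 × 0.26 × 0.022 = 0.85228
TRY→JPY→THB→TRY: 4.19 × 0.26 × 0.774 = 0.84320
Maximum is TRY→USD→THB→TRY at 0.8848; no arbitrage — every cycle loses value.

0.8848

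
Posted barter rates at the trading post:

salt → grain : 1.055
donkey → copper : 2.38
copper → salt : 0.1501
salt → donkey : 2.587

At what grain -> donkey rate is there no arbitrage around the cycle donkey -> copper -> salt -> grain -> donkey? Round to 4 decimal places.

2.6533

Known legs of the cycle: 2.38 × 0.1501 × 1.055 = 0.37688609
For no arbitrage the full-cycle product must be 1, so the missing rate is 1 / 0.37688609 ≈ 2.653322.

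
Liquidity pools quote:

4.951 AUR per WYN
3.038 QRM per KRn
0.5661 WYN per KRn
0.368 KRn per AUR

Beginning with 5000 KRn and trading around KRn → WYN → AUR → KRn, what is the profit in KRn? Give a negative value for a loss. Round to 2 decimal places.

5000 KRn × 0.5661 = 2830.5 WYN
2830.5 WYN × 4.951 = 14013.8055 AUR
14013.8055 AUR × 0.368 = 5157.080424 KRn
Net change: 5157.080424 − 5000 = 157.080424 KRn

157.08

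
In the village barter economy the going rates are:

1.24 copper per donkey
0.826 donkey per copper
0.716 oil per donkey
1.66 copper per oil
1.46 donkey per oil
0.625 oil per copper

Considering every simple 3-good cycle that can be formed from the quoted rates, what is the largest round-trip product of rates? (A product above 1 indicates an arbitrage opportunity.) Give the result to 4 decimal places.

1.1315

copper→oil→donkey→copper: 0.625 × 1.46 × 1.24 = 1.13150
copper→donkey→oil→copper: 0.826 × 0.716 × 1.66 = 0.98175
Maximum is copper→oil→donkey→copper at 1.1315; arbitrage exists.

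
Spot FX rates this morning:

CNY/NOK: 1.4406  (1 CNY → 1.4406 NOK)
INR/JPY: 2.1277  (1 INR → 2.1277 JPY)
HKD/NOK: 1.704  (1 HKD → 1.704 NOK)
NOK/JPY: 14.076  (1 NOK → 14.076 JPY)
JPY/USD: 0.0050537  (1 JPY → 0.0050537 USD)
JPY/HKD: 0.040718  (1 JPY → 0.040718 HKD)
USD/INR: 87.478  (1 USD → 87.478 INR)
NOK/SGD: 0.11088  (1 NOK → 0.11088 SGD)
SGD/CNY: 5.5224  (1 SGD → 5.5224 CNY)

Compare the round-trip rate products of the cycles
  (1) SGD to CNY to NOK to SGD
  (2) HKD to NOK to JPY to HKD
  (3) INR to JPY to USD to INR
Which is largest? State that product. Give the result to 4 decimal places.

0.9766

(1) 5.5224 × 1.4406 × 0.11088 = 0.88211
(2) 1.704 × 14.076 × 0.040718 = 0.97664
(3) 2.1277 × 0.0050537 × 87.478 = 0.94063
Highest is cycle (2) at 0.9766 (≤1, no arbitrage).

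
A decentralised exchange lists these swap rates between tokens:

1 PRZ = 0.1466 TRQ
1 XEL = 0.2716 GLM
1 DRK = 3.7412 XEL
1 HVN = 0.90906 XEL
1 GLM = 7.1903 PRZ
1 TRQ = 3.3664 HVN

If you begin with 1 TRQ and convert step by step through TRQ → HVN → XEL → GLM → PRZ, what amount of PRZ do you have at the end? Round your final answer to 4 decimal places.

1 TRQ × 3.3664 = 3.3664 HVN
3.3664 HVN × 0.90906 = 3.060259584 XEL
3.060259584 XEL × 0.2716 = 0.8311665030144 GLM
0.8311665030144 GLM × 7.1903 = 5.97633650662444032 PRZ

5.9763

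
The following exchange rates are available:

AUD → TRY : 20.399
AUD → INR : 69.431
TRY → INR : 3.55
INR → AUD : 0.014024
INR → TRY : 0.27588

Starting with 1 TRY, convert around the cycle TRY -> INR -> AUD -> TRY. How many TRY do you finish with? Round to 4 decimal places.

1.0156

1 TRY × 3.55 = 3.55 INR
3.55 INR × 0.014024 = 0.0497852 AUD
0.0497852 AUD × 20.399 = 1.0155682948 TRY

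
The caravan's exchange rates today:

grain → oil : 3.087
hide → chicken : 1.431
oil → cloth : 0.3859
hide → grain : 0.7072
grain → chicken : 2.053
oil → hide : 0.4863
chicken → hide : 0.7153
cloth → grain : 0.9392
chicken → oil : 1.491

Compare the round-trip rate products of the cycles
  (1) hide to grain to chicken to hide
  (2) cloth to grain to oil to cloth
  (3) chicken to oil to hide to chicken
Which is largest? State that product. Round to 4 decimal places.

(1) 0.7072 × 2.053 × 0.7153 = 1.03853
(2) 0.9392 × 3.087 × 0.3859 = 1.11884
(3) 1.491 × 0.4863 × 1.431 = 1.03758
Highest is cycle (2) at 1.1188 (>1, arbitrage).

1.1188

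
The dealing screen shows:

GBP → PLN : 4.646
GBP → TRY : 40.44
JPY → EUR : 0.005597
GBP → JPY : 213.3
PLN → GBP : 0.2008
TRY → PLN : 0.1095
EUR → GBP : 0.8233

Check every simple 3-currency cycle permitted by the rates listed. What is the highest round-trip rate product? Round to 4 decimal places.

0.9829

EUR→GBP→JPY→EUR: 0.8233 × 213.3 × 0.005597 = 0.98289
TRY→PLN→GBP→TRY: 0.1095 × 0.2008 × 40.44 = 0.88918
Maximum is EUR→GBP→JPY→EUR at 0.9829; no arbitrage — every cycle loses value.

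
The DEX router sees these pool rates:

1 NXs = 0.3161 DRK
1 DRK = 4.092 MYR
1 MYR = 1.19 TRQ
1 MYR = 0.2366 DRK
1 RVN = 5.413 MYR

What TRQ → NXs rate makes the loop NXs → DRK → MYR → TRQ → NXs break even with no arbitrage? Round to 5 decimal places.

Known legs of the cycle: 0.3161 × 4.092 × 1.19 = 1.539242628
For no arbitrage the full-cycle product must be 1, so the missing rate is 1 / 1.539242628 ≈ 0.6496702.

0.64967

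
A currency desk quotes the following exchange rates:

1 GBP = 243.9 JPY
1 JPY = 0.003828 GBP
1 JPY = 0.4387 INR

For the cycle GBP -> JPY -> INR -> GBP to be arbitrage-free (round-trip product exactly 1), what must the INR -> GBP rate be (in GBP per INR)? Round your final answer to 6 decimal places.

Known legs of the cycle: 243.9 × 0.4387 = 106.99893
For no arbitrage the full-cycle product must be 1, so the missing rate is 1 / 106.99893 ≈ 0.00934589.

0.009346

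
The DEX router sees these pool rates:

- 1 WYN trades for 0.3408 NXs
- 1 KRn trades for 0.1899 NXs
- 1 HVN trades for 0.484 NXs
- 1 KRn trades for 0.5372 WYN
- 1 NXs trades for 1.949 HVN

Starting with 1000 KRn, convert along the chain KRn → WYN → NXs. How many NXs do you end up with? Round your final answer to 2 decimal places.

1000 KRn × 0.5372 = 537.2 WYN
537.2 WYN × 0.3408 = 183.07776 NXs

183.08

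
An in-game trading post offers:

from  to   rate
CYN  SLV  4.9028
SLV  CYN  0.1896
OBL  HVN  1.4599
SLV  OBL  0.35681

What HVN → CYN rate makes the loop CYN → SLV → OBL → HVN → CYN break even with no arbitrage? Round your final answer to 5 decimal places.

0.39156

Known legs of the cycle: 4.9028 × 0.35681 × 1.4599 = 2.5539024424732
For no arbitrage the full-cycle product must be 1, so the missing rate is 1 / 2.5539024424732 ≈ 0.3915576.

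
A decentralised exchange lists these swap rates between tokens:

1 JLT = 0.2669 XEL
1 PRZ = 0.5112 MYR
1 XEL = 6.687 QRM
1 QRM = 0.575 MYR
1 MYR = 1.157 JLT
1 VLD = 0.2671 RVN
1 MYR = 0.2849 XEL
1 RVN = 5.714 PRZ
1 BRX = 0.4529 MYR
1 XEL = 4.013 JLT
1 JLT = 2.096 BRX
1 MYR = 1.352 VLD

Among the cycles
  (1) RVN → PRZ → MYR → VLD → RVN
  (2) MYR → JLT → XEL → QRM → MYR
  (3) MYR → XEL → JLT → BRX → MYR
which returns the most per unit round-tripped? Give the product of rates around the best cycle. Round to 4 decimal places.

1.1874

(1) 5.714 × 0.5112 × 1.352 × 0.2671 = 1.05483
(2) 1.157 × 0.2669 × 6.687 × 0.575 = 1.18736
(3) 0.2849 × 4.013 × 2.096 × 0.4529 = 1.08531
Highest is cycle (2) at 1.1874 (>1, arbitrage).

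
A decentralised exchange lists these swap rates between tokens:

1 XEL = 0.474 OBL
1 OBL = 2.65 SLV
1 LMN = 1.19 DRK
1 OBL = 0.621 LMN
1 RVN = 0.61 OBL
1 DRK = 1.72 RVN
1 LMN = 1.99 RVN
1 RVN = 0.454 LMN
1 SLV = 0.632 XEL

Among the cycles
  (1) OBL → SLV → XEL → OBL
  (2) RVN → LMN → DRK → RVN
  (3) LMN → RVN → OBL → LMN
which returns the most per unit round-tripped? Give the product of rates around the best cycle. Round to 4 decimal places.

0.9292

(1) 2.65 × 0.632 × 0.474 = 0.79386
(2) 0.454 × 1.19 × 1.72 = 0.92925
(3) 1.99 × 0.61 × 0.621 = 0.75383
Highest is cycle (2) at 0.9292 (≤1, no arbitrage).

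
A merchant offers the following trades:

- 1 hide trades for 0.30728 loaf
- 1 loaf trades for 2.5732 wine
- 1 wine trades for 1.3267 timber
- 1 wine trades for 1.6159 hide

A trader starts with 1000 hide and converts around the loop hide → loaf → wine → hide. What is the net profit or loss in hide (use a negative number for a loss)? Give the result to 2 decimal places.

277.68

1000 hide × 0.30728 = 307.28 loaf
307.28 loaf × 2.5732 = 790.692896 wine
790.692896 wine × 1.6159 = 1277.6806506464 hide
Net change: 1277.6806506464 − 1000 = 277.6806506464 hide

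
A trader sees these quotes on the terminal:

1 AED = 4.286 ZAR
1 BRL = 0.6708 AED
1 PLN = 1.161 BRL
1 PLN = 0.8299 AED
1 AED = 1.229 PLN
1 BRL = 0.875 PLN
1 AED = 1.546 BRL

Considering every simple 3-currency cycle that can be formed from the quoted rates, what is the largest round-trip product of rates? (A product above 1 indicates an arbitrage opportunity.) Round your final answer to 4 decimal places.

1.1226

BRL→PLN→AED→BRL: 0.875 × 0.8299 × 1.546 = 1.12265
BRL→AED→PLN→BRL: 0.6708 × 1.229 × 1.161 = 0.95714
Maximum is BRL→PLN→AED→BRL at 1.1226; arbitrage exists.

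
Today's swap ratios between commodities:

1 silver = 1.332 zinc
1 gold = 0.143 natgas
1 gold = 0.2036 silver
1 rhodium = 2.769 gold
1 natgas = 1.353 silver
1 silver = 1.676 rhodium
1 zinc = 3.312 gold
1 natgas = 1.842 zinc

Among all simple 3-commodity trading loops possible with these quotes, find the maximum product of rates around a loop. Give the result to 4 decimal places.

gold→silver→rhodium→gold: 0.2036 × 1.676 × 2.769 = 0.94488
gold→silver→zinc→gold: 0.2036 × 1.332 × 3.312 = 0.89820
natgas→zinc→gold→natgas: 1.842 × 3.312 × 0.143 = 0.87240
Maximum is gold→silver→rhodium→gold at 0.9449; no arbitrage — every cycle loses value.

0.9449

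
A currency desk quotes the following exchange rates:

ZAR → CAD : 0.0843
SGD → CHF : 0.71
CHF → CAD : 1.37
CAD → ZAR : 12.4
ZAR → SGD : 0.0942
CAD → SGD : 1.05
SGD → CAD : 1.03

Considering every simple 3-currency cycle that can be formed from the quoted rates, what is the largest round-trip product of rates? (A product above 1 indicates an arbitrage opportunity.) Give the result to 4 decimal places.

1.2031

ZAR→SGD→CAD→ZAR: 0.0942 × 1.03 × 12.4 = 1.20312
CHF→CAD→SGD→CHF: 1.37 × 1.05 × 0.71 = 1.02134
Maximum is ZAR→SGD→CAD→ZAR at 1.2031; arbitrage exists.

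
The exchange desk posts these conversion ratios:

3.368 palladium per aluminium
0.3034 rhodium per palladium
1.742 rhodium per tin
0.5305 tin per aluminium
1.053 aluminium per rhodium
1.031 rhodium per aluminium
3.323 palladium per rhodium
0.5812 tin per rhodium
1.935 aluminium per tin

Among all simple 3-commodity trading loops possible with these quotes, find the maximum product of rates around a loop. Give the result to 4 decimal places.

tin→aluminium→rhodium→tin: 1.935 × 1.031 × 0.5812 = 1.15949
palladium→rhodium→aluminium→palladium: 0.3034 × 1.053 × 3.368 = 1.07601
tin→rhodium→aluminium→tin: 1.742 × 1.053 × 0.5305 = 0.97311
Maximum is tin→aluminium→rhodium→tin at 1.1595; arbitrage exists.

1.1595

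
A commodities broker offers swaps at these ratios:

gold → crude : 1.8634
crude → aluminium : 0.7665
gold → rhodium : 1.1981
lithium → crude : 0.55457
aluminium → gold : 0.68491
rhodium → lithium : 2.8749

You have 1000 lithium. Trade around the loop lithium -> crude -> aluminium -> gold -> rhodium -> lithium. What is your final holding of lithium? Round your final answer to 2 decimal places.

1000 lithium × 0.55457 = 554.57 crude
554.57 crude × 0.7665 = 425.077905 aluminium
425.077905 aluminium × 0.68491 = 291.14010791355 gold
291.14010791355 gold × 1.1981 = 348.814963291224255 rhodium
348.814963291224255 rhodium × 2.8749 = 1002.8081379659406106995 lithium

1002.81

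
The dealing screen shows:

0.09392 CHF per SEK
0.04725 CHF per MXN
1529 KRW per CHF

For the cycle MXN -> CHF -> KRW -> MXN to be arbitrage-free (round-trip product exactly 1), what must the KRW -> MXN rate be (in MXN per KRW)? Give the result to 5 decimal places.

Known legs of the cycle: 0.04725 × 1529 = 72.24525
For no arbitrage the full-cycle product must be 1, so the missing rate is 1 / 72.24525 ≈ 0.0138417.

0.01384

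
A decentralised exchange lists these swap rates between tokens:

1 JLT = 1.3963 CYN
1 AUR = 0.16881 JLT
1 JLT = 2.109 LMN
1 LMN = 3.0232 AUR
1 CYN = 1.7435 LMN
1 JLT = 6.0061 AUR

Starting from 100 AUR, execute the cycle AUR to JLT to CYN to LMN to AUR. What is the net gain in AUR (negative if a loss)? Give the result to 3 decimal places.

100 AUR × 0.16881 = 16.881 JLT
16.881 JLT × 1.3963 = 23.5709403 CYN
23.5709403 CYN × 1.7435 = 41.09593441305 LMN
41.09593441305 LMN × 3.0232 = 124.24122891753276 AUR
Net change: 124.24122891753276 − 100 = 24.24122891753276 AUR

24.241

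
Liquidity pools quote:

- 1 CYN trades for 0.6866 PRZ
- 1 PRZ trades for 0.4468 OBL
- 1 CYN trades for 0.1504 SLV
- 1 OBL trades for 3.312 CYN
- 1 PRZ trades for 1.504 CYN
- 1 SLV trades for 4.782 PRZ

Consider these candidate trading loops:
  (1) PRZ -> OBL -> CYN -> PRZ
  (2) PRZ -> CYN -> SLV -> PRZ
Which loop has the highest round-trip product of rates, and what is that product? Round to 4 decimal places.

(1) 0.4468 × 3.312 × 0.6866 = 1.01603
(2) 1.504 × 0.1504 × 4.782 = 1.08170
Highest is cycle (2) at 1.0817 (>1, arbitrage).

1.0817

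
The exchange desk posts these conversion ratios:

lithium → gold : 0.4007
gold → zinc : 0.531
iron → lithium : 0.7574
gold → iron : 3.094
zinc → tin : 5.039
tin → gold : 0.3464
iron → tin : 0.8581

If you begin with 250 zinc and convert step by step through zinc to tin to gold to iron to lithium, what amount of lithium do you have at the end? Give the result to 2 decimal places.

1022.60

250 zinc × 5.039 = 1259.75 tin
1259.75 tin × 0.3464 = 436.3774 gold
436.3774 gold × 3.094 = 1350.1516756 iron
1350.1516756 iron × 0.7574 = 1022.60487909944 lithium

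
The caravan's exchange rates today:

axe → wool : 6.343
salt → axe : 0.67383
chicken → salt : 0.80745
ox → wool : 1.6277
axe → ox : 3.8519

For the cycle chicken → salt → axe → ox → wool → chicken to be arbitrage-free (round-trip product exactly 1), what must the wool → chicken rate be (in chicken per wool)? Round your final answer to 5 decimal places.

Known legs of the cycle: 0.80745 × 0.67383 × 3.8519 × 1.6277 = 3.411264138717130605
For no arbitrage the full-cycle product must be 1, so the missing rate is 1 / 3.411264138717130605 ≈ 0.2931465.

0.29315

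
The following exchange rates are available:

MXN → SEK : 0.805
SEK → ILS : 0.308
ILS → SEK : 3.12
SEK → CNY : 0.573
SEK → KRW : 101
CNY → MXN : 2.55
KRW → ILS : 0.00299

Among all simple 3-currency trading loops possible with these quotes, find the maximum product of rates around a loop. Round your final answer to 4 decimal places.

1.1762

CNY→MXN→SEK→CNY: 2.55 × 0.805 × 0.573 = 1.17623
ILS→SEK→KRW→ILS: 3.12 × 101 × 0.00299 = 0.94221
Maximum is CNY→MXN→SEK→CNY at 1.1762; arbitrage exists.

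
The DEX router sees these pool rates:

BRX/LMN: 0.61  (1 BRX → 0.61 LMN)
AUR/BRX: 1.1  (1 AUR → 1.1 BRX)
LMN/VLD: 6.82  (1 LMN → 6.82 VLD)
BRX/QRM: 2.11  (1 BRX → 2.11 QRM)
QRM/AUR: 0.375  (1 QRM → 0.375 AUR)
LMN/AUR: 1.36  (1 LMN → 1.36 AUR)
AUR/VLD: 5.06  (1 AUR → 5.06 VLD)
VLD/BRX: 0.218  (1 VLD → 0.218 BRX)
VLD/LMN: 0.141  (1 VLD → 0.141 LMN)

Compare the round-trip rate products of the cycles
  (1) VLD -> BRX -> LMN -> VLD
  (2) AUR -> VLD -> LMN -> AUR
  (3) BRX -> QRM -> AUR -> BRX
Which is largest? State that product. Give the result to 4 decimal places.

0.9703

(1) 0.218 × 0.61 × 6.82 = 0.90692
(2) 5.06 × 0.141 × 1.36 = 0.97031
(3) 2.11 × 0.375 × 1.1 = 0.87038
Highest is cycle (2) at 0.9703 (≤1, no arbitrage).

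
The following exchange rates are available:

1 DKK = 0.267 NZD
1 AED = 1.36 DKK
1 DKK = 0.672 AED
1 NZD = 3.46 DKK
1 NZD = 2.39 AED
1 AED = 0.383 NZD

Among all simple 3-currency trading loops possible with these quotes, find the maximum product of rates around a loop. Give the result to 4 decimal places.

0.8905

AED→NZD→DKK→AED: 0.383 × 3.46 × 0.672 = 0.89052
AED→DKK→NZD→AED: 1.36 × 0.267 × 2.39 = 0.86786
Maximum is AED→NZD→DKK→AED at 0.8905; no arbitrage — every cycle loses value.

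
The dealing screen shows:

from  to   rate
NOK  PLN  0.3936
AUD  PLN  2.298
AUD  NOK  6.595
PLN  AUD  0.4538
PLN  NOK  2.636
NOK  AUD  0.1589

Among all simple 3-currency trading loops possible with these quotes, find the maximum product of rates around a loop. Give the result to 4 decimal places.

1.1780

NOK→PLN→AUD→NOK: 0.3936 × 0.4538 × 6.595 = 1.17797
NOK→AUD→PLN→NOK: 0.1589 × 2.298 × 2.636 = 0.96254
Maximum is NOK→PLN→AUD→NOK at 1.1780; arbitrage exists.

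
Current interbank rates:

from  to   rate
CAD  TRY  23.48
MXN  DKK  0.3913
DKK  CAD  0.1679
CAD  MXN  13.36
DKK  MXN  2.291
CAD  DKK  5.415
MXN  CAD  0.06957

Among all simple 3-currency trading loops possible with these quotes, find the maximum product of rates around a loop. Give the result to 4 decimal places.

CAD→MXN→DKK→CAD: 13.36 × 0.3913 × 0.1679 = 0.87774
CAD→DKK→MXN→CAD: 5.415 × 2.291 × 0.06957 = 0.86307
Maximum is CAD→MXN→DKK→CAD at 0.8777; no arbitrage — every cycle loses value.

0.8777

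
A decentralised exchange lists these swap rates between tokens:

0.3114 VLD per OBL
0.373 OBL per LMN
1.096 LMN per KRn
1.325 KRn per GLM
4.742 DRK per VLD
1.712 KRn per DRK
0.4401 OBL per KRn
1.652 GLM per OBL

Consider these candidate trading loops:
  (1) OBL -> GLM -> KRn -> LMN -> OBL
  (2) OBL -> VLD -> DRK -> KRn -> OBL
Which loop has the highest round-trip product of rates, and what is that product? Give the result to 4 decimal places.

(1) 1.652 × 1.325 × 1.096 × 0.373 = 0.89484
(2) 0.3114 × 4.742 × 1.712 × 0.4401 = 1.11259
Highest is cycle (2) at 1.1126 (>1, arbitrage).

1.1126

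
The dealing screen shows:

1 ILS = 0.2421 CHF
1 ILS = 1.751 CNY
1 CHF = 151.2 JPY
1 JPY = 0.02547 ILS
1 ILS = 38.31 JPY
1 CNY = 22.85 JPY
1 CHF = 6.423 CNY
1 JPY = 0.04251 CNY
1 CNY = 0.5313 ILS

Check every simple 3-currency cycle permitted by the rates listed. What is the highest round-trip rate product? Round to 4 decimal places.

1.0191

JPY→ILS→CNY→JPY: 0.02547 × 1.751 × 22.85 = 1.01906
JPY→ILS→CHF→JPY: 0.02547 × 0.2421 × 151.2 = 0.93234
JPY→CNY→ILS→JPY: 0.04251 × 0.5313 × 38.31 = 0.86525
CHF→CNY→ILS→CHF: 6.423 × 0.5313 × 0.2421 = 0.82618
Maximum is JPY→ILS→CNY→JPY at 1.0191; arbitrage exists.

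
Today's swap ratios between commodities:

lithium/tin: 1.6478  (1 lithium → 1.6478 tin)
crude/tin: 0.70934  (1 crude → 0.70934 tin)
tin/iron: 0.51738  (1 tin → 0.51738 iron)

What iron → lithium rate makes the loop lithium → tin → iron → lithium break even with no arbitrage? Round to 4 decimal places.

Known legs of the cycle: 1.6478 × 0.51738 = 0.852538764
For no arbitrage the full-cycle product must be 1, so the missing rate is 1 / 0.852538764 ≈ 1.172967.

1.1730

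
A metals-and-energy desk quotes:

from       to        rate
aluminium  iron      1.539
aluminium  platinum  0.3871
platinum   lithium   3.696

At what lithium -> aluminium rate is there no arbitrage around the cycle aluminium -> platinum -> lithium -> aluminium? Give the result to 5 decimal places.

Known legs of the cycle: 0.3871 × 3.696 = 1.4307216
For no arbitrage the full-cycle product must be 1, so the missing rate is 1 / 1.4307216 ≈ 0.6989480.

0.69895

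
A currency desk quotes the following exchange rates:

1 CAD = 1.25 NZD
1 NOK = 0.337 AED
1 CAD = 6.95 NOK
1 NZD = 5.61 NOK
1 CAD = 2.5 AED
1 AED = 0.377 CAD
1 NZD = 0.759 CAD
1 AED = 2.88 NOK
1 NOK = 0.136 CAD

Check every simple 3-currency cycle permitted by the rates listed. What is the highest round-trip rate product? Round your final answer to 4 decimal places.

0.9792

AED→NOK→CAD→AED: 2.88 × 0.136 × 2.5 = 0.97920
NZD→NOK→CAD→NZD: 5.61 × 0.136 × 1.25 = 0.95370
AED→CAD→NOK→AED: 0.377 × 6.95 × 0.337 = 0.88299
Maximum is AED→NOK→CAD→AED at 0.9792; no arbitrage — every cycle loses value.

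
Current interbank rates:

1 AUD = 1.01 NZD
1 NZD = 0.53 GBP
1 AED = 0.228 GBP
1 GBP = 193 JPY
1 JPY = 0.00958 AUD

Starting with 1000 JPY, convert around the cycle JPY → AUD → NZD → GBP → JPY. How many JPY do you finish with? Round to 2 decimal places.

989.74

1000 JPY × 0.00958 = 9.58 AUD
9.58 AUD × 1.01 = 9.6758 NZD
9.6758 NZD × 0.53 = 5.128174 GBP
5.128174 GBP × 193 = 989.737582 JPY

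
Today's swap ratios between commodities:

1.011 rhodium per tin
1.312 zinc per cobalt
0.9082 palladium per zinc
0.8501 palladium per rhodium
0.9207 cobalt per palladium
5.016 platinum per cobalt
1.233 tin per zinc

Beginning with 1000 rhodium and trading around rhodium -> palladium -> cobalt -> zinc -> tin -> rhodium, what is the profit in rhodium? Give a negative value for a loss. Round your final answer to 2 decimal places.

280.08

1000 rhodium × 0.8501 = 850.1 palladium
850.1 palladium × 0.9207 = 782.68707 cobalt
782.68707 cobalt × 1.312 = 1026.88543584 zinc
1026.88543584 zinc × 1.233 = 1266.14974239072 tin
1266.14974239072 tin × 1.011 = 1280.07738955701792 rhodium
Net change: 1280.07738955701792 − 1000 = 280.07738955701792 rhodium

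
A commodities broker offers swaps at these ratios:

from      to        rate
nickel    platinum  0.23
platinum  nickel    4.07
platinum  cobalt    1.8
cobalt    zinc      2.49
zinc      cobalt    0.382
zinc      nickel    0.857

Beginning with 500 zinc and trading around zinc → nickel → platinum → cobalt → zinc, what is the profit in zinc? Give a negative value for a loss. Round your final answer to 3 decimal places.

-58.276

500 zinc × 0.857 = 428.5 nickel
428.5 nickel × 0.23 = 98.555 platinum
98.555 platinum × 1.8 = 177.399 cobalt
177.399 cobalt × 2.49 = 441.72351 zinc
Net change: 441.72351 − 500 = -58.27649 zinc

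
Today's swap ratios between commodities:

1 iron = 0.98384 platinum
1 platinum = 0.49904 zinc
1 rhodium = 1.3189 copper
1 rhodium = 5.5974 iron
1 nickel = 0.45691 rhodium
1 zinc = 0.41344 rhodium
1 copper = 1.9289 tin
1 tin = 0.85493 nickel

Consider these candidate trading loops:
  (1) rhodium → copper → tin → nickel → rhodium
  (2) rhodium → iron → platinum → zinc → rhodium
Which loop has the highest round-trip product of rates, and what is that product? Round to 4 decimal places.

1.1362

(1) 1.3189 × 1.9289 × 0.85493 × 0.45691 = 0.99376
(2) 5.5974 × 0.98384 × 0.49904 × 0.41344 = 1.13621
Highest is cycle (2) at 1.1362 (>1, arbitrage).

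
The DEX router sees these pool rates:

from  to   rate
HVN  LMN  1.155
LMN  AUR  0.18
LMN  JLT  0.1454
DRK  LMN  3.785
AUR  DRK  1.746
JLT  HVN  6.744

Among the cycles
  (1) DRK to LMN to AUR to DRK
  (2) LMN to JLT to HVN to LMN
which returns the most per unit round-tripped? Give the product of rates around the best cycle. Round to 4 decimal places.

1.1895

(1) 3.785 × 0.18 × 1.746 = 1.18955
(2) 0.1454 × 6.744 × 1.155 = 1.13257
Highest is cycle (1) at 1.1895 (>1, arbitrage).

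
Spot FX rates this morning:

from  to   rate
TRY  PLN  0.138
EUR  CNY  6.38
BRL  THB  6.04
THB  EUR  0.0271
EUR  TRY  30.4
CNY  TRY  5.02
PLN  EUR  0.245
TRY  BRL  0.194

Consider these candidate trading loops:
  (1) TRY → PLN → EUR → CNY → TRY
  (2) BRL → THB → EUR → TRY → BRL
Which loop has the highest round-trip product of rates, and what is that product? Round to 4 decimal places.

1.0829

(1) 0.138 × 0.245 × 6.38 × 5.02 = 1.08285
(2) 6.04 × 0.0271 × 30.4 × 0.194 = 0.96534
Highest is cycle (1) at 1.0829 (>1, arbitrage).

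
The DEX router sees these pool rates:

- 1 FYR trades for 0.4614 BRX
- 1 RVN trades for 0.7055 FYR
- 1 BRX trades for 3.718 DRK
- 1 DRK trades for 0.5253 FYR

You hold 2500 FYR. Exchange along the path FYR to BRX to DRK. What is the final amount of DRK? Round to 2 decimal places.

4288.71

2500 FYR × 0.4614 = 1153.5 BRX
1153.5 BRX × 3.718 = 4288.713 DRK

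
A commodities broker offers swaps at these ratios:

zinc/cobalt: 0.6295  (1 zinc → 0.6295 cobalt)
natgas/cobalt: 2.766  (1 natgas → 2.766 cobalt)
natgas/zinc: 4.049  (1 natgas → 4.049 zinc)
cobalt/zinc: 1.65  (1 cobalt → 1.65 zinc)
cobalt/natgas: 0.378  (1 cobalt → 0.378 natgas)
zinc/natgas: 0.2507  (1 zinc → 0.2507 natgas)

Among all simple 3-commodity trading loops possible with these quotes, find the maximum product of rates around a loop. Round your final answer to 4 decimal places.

1.1442

natgas→cobalt→zinc→natgas: 2.766 × 1.65 × 0.2507 = 1.14417
natgas→zinc→cobalt→natgas: 4.049 × 0.6295 × 0.378 = 0.96346
Maximum is natgas→cobalt→zinc→natgas at 1.1442; arbitrage exists.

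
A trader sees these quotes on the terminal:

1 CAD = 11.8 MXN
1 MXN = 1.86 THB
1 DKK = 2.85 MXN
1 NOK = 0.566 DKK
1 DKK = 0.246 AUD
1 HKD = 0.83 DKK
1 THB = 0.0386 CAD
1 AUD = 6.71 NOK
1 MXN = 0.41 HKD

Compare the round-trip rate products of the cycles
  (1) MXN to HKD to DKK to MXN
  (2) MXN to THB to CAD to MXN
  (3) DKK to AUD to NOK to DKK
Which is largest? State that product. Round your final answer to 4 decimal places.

(1) 0.41 × 0.83 × 2.85 = 0.96986
(2) 1.86 × 0.0386 × 11.8 = 0.84719
(3) 0.246 × 6.71 × 0.566 = 0.93427
Highest is cycle (1) at 0.9699 (≤1, no arbitrage).

0.9699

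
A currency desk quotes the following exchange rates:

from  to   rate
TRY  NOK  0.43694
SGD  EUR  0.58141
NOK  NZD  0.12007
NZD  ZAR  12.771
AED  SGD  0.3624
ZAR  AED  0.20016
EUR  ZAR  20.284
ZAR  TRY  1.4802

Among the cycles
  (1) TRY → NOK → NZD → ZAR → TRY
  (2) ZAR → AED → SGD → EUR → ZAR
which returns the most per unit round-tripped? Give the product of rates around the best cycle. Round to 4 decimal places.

0.9917

(1) 0.43694 × 0.12007 × 12.771 × 1.4802 = 0.99175
(2) 0.20016 × 0.3624 × 0.58141 × 20.284 = 0.85546
Highest is cycle (1) at 0.9917 (≤1, no arbitrage).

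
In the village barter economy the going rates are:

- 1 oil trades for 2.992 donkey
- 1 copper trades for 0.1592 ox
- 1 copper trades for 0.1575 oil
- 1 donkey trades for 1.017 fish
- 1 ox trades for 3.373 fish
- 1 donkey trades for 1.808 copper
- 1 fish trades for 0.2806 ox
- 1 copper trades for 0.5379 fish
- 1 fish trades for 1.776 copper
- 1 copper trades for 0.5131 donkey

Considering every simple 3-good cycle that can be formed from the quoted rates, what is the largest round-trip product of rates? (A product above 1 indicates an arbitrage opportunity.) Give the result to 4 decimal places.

copper→ox→fish→copper: 0.1592 × 3.373 × 1.776 = 0.95368
copper→donkey→fish→copper: 0.5131 × 1.017 × 1.776 = 0.92676
copper→oil→donkey→copper: 0.1575 × 2.992 × 1.808 = 0.85200
Maximum is copper→ox→fish→copper at 0.9537; no arbitrage — every cycle loses value.

0.9537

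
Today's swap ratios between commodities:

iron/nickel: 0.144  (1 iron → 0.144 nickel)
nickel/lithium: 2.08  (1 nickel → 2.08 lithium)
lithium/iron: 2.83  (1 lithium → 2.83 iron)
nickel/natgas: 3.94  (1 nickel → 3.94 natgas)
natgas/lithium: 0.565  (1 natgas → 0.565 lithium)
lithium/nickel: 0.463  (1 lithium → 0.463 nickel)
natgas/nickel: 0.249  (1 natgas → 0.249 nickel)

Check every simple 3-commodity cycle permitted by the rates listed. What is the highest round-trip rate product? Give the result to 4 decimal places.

1.0307

lithium→nickel→natgas→lithium: 0.463 × 3.94 × 0.565 = 1.03068
lithium→iron→nickel→lithium: 2.83 × 0.144 × 2.08 = 0.84764
Maximum is lithium→nickel→natgas→lithium at 1.0307; arbitrage exists.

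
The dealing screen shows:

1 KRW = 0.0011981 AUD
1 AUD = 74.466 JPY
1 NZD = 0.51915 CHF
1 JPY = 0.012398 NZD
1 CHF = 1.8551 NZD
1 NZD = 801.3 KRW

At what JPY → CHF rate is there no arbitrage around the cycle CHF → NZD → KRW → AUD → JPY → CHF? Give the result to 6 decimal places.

Known legs of the cycle: 1.8551 × 801.3 × 0.0011981 × 74.466 = 132.621386000628798
For no arbitrage the full-cycle product must be 1, so the missing rate is 1 / 132.621386000628798 ≈ 0.00754026.

0.007540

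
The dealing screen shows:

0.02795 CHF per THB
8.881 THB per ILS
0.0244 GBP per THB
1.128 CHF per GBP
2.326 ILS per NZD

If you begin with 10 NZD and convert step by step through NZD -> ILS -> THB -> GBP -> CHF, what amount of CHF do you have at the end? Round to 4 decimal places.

5.6855

10 NZD × 2.326 = 23.26 ILS
23.26 ILS × 8.881 = 206.57206 THB
206.57206 THB × 0.0244 = 5.040358264 GBP
5.040358264 GBP × 1.128 = 5.685524121792 CHF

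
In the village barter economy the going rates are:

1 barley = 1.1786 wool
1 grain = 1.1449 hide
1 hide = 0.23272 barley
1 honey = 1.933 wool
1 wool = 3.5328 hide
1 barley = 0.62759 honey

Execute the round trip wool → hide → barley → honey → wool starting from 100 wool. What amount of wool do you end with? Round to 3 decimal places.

99.738

100 wool × 3.5328 = 353.28 hide
353.28 hide × 0.23272 = 82.2153216 barley
82.2153216 barley × 0.62759 = 51.597513682944 honey
51.597513682944 honey × 1.933 = 99.737993949130752 wool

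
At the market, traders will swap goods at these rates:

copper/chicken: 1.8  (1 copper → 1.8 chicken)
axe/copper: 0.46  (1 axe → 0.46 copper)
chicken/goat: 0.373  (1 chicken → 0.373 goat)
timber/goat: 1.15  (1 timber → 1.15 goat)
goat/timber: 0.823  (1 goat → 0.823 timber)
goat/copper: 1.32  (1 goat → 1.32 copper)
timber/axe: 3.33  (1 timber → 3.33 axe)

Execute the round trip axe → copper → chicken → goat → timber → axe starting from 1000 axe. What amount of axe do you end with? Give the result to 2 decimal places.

846.41

1000 axe × 0.46 = 460 copper
460 copper × 1.8 = 828 chicken
828 chicken × 0.373 = 308.844 goat
308.844 goat × 0.823 = 254.178612 timber
254.178612 timber × 3.33 = 846.41477796 axe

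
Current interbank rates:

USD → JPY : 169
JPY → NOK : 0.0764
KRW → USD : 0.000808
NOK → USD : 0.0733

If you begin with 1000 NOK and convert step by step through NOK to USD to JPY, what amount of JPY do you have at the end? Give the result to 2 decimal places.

1000 NOK × 0.0733 = 73.3 USD
73.3 USD × 169 = 12387.7 JPY

12387.70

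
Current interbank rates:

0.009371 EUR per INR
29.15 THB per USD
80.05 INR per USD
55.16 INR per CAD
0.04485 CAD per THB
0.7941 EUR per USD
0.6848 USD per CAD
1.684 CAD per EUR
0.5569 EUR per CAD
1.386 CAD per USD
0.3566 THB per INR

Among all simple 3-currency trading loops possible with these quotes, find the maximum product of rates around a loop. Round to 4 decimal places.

EUR→CAD→USD→EUR: 1.684 × 0.6848 × 0.7941 = 0.91576
USD→THB→CAD→USD: 29.15 × 0.04485 × 0.6848 = 0.89529
INR→THB→CAD→INR: 0.3566 × 0.04485 × 55.16 = 0.88220
EUR→CAD→INR→EUR: 1.684 × 55.16 × 0.009371 = 0.87047
Maximum is EUR→CAD→USD→EUR at 0.9158; no arbitrage — every cycle loses value.

0.9158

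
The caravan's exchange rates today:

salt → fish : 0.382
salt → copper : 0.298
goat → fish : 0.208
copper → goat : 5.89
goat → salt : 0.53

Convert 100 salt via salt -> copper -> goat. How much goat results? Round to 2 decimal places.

100 salt × 0.298 = 29.8 copper
29.8 copper × 5.89 = 175.522 goat

175.52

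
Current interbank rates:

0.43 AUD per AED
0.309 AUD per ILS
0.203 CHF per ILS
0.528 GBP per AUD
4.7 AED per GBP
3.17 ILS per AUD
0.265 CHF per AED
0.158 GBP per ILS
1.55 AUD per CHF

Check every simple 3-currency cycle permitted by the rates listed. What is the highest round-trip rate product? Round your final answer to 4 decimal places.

AED→AUD→GBP→AED: 0.43 × 0.528 × 4.7 = 1.06709
ILS→CHF→AUD→ILS: 0.203 × 1.55 × 3.17 = 0.99744
Maximum is AED→AUD→GBP→AED at 1.0671; arbitrage exists.

1.0671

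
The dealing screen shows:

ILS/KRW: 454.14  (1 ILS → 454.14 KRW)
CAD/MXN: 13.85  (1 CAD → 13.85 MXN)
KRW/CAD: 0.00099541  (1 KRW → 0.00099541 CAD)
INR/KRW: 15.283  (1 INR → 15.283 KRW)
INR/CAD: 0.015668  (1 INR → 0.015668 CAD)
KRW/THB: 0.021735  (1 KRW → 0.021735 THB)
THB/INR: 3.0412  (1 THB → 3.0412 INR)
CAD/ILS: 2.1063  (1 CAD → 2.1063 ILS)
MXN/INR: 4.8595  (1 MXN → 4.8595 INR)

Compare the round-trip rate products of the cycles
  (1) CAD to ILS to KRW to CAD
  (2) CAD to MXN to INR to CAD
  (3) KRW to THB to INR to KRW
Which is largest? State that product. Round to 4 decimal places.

(1) 2.1063 × 454.14 × 0.00099541 = 0.95216
(2) 13.85 × 4.8595 × 0.015668 = 1.05452
(3) 0.021735 × 3.0412 × 15.283 = 1.01021
Highest is cycle (2) at 1.0545 (>1, arbitrage).

1.0545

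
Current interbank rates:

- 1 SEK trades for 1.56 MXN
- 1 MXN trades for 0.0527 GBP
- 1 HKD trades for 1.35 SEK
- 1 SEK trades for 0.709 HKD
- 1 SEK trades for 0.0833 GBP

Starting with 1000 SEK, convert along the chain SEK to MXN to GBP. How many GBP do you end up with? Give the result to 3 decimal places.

1000 SEK × 1.56 = 1560 MXN
1560 MXN × 0.0527 = 82.212 GBP

82.212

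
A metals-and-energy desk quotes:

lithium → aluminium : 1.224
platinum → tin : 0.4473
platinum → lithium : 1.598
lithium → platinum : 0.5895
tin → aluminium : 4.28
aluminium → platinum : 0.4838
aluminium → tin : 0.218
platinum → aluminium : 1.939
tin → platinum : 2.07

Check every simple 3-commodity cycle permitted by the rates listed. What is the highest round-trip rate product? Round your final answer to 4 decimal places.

0.9463

lithium→aluminium→platinum→lithium: 1.224 × 0.4838 × 1.598 = 0.94629
tin→aluminium→platinum→tin: 4.28 × 0.4838 × 0.4473 = 0.92621
tin→platinum→aluminium→tin: 2.07 × 1.939 × 0.218 = 0.87499
Maximum is lithium→aluminium→platinum→lithium at 0.9463; no arbitrage — every cycle loses value.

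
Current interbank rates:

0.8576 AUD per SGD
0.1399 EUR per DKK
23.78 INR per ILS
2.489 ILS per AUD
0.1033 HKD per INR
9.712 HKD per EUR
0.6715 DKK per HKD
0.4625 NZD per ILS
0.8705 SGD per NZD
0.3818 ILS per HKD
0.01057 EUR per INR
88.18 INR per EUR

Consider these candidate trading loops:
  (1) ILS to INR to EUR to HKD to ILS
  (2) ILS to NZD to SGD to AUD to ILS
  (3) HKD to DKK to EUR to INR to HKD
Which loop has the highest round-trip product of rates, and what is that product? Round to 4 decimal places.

(1) 23.78 × 0.01057 × 9.712 × 0.3818 = 0.93203
(2) 0.4625 × 0.8705 × 0.8576 × 2.489 = 0.85939
(3) 0.6715 × 0.1399 × 88.18 × 0.1033 = 0.85572
Highest is cycle (1) at 0.9320 (≤1, no arbitrage).

0.9320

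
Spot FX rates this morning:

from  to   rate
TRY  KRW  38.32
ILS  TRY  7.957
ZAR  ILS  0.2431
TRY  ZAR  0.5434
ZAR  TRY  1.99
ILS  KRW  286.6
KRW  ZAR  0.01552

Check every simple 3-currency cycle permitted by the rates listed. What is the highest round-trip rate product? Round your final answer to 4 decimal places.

TRY→KRW→ZAR→TRY: 38.32 × 0.01552 × 1.99 = 1.18351
ILS→KRW→ZAR→ILS: 286.6 × 0.01552 × 0.2431 = 1.08132
ILS→TRY→ZAR→ILS: 7.957 × 0.5434 × 0.2431 = 1.05112
Maximum is TRY→KRW→ZAR→TRY at 1.1835; arbitrage exists.

1.1835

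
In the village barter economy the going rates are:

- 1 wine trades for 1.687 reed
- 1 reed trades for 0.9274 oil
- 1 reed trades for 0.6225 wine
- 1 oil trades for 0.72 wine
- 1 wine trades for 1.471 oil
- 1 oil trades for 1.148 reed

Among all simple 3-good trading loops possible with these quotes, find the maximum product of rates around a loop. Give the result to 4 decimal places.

1.1265

reed→oil→wine→reed: 0.9274 × 0.72 × 1.687 = 1.12646
reed→wine→oil→reed: 0.6225 × 1.471 × 1.148 = 1.05122
Maximum is reed→oil→wine→reed at 1.1265; arbitrage exists.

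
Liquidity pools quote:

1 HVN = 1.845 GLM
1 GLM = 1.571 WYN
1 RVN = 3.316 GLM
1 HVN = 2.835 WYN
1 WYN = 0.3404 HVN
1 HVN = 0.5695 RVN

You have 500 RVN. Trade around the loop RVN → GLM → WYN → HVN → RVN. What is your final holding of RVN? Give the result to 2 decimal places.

504.94

500 RVN × 3.316 = 1658 GLM
1658 GLM × 1.571 = 2604.718 WYN
2604.718 WYN × 0.3404 = 886.6460072 HVN
886.6460072 HVN × 0.5695 = 504.9449011004 RVN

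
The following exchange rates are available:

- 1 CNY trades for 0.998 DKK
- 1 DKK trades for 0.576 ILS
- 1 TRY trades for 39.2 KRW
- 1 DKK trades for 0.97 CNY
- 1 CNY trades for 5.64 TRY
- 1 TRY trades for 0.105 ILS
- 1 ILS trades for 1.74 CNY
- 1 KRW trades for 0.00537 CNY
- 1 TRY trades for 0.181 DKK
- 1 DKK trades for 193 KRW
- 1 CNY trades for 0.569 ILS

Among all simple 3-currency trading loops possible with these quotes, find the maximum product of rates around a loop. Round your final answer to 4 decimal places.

TRY→KRW→CNY→TRY: 39.2 × 0.00537 × 5.64 = 1.18724
KRW→CNY→DKK→KRW: 0.00537 × 0.998 × 193 = 1.03434
ILS→CNY→TRY→ILS: 1.74 × 5.64 × 0.105 = 1.03043
ILS→CNY→DKK→ILS: 1.74 × 0.998 × 0.576 = 1.00024
TRY→DKK→CNY→TRY: 0.181 × 0.97 × 5.64 = 0.99021
Maximum is TRY→KRW→CNY→TRY at 1.1872; arbitrage exists.

1.1872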